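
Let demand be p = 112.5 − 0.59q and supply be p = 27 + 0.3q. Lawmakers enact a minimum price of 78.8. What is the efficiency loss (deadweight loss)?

Competitive equilibrium: 112.5 − 0.59q = 27 + 0.3q → q* = 96.0674, p* = 55.8202.
At the floor p = 78.8, quantity demanded = (112.5 − 78.8)/0.59 = 57.1186.
Sellers' marginal cost at q' = 57.1186: 27 + 0.3·57.1186 = 44.1356.
Δq = 96.0674 − 57.1186 = 38.9488; wedge = 78.8 − 44.1356 = 34.6644.
Deadweight loss = ½ × 38.9488 × 34.6644 = 675.07.

675.07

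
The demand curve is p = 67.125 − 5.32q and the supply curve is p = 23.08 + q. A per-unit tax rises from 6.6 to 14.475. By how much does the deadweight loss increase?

13.13

Competitive equilibrium: 67.125 − 5.32q = 23.08 + q → q* = 6.9691, p* = 30.0491.
For a per-unit tax t: Δq = t/6.32, so DWL = ½·t·(t/6.32) = t²/12.64.
At t = 6.6: DWL = 3.446. At t = 14.475: DWL = 16.576.
Increase = 16.576 − 3.446 = 13.13.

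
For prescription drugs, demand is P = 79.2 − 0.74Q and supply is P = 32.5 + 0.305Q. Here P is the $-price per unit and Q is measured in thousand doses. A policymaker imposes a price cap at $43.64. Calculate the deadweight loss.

Competitive equilibrium: 79.2 − 0.74Q = 32.5 + 0.305Q → Q* = 44.689, P* = 46.1301.
At the ceiling P = 43.64, quantity supplied = (43.64 − 32.5)/0.305 = 36.5246.
Willingness to pay at Q' = 36.5246: 79.2 − 0.74·36.5246 = 52.1718.
ΔQ = 44.689 − 36.5246 = 8.1644; wedge = 52.1718 − 43.64 = 8.5318.
The triangle = ½ × 8.1644 × 8.5318 = $34.83 thousand.

$34.83 thousand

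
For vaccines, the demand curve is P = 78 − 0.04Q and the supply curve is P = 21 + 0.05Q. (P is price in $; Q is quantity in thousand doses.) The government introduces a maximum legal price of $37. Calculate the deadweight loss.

Competitive equilibrium: 78 − 0.04Q = 21 + 0.05Q → Q* = 633.3333, P* = 52.6667.
At the ceiling P = 37, quantity supplied = (37 − 21)/0.05 = 320.
Willingness to pay at Q' = 320: 78 − 0.04·320 = 65.2.
ΔQ = 633.3333 − 320 = 313.3333; wedge = 65.2 − 37 = 28.2.
Welfare loss = ½ × 313.3333 × 28.2 = $4418 thousand.

$4418 thousand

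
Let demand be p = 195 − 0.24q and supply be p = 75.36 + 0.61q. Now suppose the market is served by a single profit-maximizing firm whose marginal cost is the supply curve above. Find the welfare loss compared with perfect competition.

408.20

Competitive equilibrium: 195 − 0.24q = 75.36 + 0.61q → q* = 140.7529, p* = 161.2193.
Marginal revenue: MR = 195 − 0.48q. Set MR = MC: 195 − 0.48q = 75.36 + 0.61q → q_m = 109.7615.
Price p_m = 195 − 0.24·109.7615 = 168.6572; MC(q_m) = 75.36 + 0.61·109.7615 = 142.3145.
Competitive q* = 140.7529, so Δq = 30.9914; wedge = 168.6572 − 142.3145 = 26.3427.
DWL = ½ × 30.9914 × 26.3427 = 408.20.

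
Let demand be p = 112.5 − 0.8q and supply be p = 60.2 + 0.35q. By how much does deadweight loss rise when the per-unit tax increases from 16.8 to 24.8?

144.70

Competitive equilibrium: 112.5 − 0.8q = 60.2 + 0.35q → q* = 45.4783, p* = 76.1174.
For a per-unit tax t: Δq = t/1.15, so DWL = ½·t·(t/1.15) = t²/2.3.
At t = 16.8: DWL = 122.713. At t = 24.8: DWL = 267.409.
Increase = 267.409 − 122.713 = 144.70.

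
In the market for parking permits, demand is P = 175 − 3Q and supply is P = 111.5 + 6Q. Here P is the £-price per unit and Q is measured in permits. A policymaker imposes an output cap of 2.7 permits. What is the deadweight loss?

Competitive equilibrium: 175 − 3Q = 111.5 + 6Q → Q* = 7.0556, P* = 153.8333.
At Q = 2.7: demand price = 175 − 3·2.7 = 166.9; supply price = 111.5 + 6·2.7 = 127.7.
ΔQ = 7.0556 − 2.7 = 4.3556; wedge = 166.9 − 127.7 = 39.2.
DWL = ½ × 4.3556 × 39.2 = £85.37.

£85.37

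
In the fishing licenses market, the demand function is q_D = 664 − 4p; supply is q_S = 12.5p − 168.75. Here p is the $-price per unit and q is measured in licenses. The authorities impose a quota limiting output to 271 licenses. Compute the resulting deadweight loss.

$6027.01

In inverse form: demand p = 166 − 0.25q, supply p = 13.5 + 0.08q.
Competitive equilibrium: 166 − 0.25q = 13.5 + 0.08q → q* = 462.1212, p* = 50.4697.
At q = 271: demand price = 166 − 0.25·271 = 98.25; supply price = 13.5 + 0.08·271 = 35.18.
Δq = 462.1212 − 271 = 191.1212; wedge = 98.25 − 35.18 = 63.07.
Deadweight loss = ½ × 191.1212 × 63.07 = $6027.01.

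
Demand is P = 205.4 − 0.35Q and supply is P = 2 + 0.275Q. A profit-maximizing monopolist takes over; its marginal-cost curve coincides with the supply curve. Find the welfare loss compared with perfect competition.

Competitive equilibrium: 205.4 − 0.35Q = 2 + 0.275Q → Q* = 325.44, P* = 91.496.
Marginal revenue: MR = 205.4 − 0.7Q. Set MR = MC: 205.4 − 0.7Q = 2 + 0.275Q → Q_m = 208.6154.
Price P_m = 205.4 − 0.35·208.6154 = 132.3846; MC(Q_m) = 2 + 0.275·208.6154 = 59.3692.
Competitive Q* = 325.44, so ΔQ = 116.8246; wedge = 132.3846 − 59.3692 = 73.0154.
The triangle = ½ × 116.8246 × 73.0154 = 4265.

4265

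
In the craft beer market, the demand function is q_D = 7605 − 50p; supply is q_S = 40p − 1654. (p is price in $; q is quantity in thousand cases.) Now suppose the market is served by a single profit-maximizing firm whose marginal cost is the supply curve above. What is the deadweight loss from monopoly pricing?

$12902.63 thousand

In inverse form: demand p = 152.1 − 0.02q, supply p = 41.35 + 0.025q.
Competitive equilibrium: 152.1 − 0.02q = 41.35 + 0.025q → q* = 2461.11111, p* = 102.87778.
Marginal revenue: MR = 152.1 − 0.04q. Set MR = MC: 152.1 − 0.04q = 41.35 + 0.025q → q_m = 1703.84615.
Price p_m = 152.1 − 0.02·1703.84615 = 118.02308; MC(q_m) = 41.35 + 0.025·1703.84615 = 83.94615.
Competitive q* = 2461.11111, so Δq = 757.26496; wedge = 118.02308 − 83.94615 = 34.07693.
Deadweight loss = ½ × 757.26496 × 34.07693 = $12902.63 thousand.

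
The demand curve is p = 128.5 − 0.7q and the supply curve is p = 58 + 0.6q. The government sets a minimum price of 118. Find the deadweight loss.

Competitive equilibrium: 128.5 − 0.7q = 58 + 0.6q → q* = 54.23077, p* = 90.53846.
At the floor p = 118, quantity demanded = (128.5 − 118)/0.7 = 15.
Sellers' marginal cost at q' = 15: 58 + 0.6·15 = 67.
Δq = 54.23077 − 15 = 39.23077; wedge = 118 − 67 = 51.
DWL = ½ × 39.23077 × 51 = 1000.38.

1000.38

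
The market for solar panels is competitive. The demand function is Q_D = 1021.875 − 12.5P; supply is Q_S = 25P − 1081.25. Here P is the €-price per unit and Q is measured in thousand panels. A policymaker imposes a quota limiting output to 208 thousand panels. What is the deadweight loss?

In inverse form: demand P = 81.75 − 0.08Q, supply P = 43.25 + 0.04Q.
Competitive equilibrium: 81.75 − 0.08Q = 43.25 + 0.04Q → Q* = 320.8333, P* = 56.0833.
At Q = 208: demand price = 81.75 − 0.08·208 = 65.11; supply price = 43.25 + 0.04·208 = 51.57.
ΔQ = 320.8333 − 208 = 112.8333; wedge = 65.11 − 51.57 = 13.54.
Welfare loss = ½ × 112.8333 × 13.54 = €763.88 thousand.

€763.88 thousand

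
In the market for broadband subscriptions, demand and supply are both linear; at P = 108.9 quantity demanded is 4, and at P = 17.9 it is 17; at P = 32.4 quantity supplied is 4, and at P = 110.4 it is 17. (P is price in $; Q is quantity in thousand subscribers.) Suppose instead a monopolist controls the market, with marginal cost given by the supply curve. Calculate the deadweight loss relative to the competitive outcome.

$77.80 thousand

Demand slope = (17.9 − 108.9)/(17 − 4) = −7, so P = 136.9 − 7Q.
Supply slope = (110.4 − 32.4)/(17 − 4) = 6, so P = 8.4 + 6Q.
Competitive equilibrium: 136.9 − 7Q = 8.4 + 6Q → Q* = 9.8846, P* = 67.7077.
Marginal revenue: MR = 136.9 − 14Q. Set MR = MC: 136.9 − 14Q = 8.4 + 6Q → Q_m = 6.425.
Price P_m = 136.9 − 7·6.425 = 91.925; MC(Q_m) = 8.4 + 6·6.425 = 46.95.
Competitive Q* = 9.8846, so ΔQ = 3.4596; wedge = 91.925 − 46.95 = 44.975.
Welfare loss = ½ × 3.4596 × 44.975 = $77.80 thousand.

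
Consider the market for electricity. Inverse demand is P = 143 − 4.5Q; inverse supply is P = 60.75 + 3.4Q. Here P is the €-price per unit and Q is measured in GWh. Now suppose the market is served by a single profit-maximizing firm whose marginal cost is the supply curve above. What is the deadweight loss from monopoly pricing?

€56.39

Competitive equilibrium: 143 − 4.5Q = 60.75 + 3.4Q → Q* = 10.4114, P* = 96.1487.
Marginal revenue: MR = 143 − 9Q. Set MR = MC: 143 − 9Q = 60.75 + 3.4Q → Q_m = 6.6331.
Price P_m = 143 − 4.5·6.6331 = 113.1511; MC(Q_m) = 60.75 + 3.4·6.6331 = 83.3025.
Competitive Q* = 10.4114, so ΔQ = 3.7783; wedge = 113.1511 − 83.3025 = 29.8486.
Welfare loss = ½ × 3.7783 × 29.8486 = €56.39.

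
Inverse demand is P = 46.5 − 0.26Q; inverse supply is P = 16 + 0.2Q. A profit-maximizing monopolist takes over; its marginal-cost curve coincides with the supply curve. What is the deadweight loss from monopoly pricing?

131.85

Competitive equilibrium: 46.5 − 0.26Q = 16 + 0.2Q → Q* = 66.3043, P* = 29.2609.
Marginal revenue: MR = 46.5 − 0.52Q. Set MR = MC: 46.5 − 0.52Q = 16 + 0.2Q → Q_m = 42.3611.
Price P_m = 46.5 − 0.26·42.3611 = 35.4861; MC(Q_m) = 16 + 0.2·42.3611 = 24.4722.
Competitive Q* = 66.3043, so ΔQ = 23.9432; wedge = 35.4861 − 24.4722 = 11.0139.
Welfare loss = ½ × 23.9432 × 11.0139 = 131.85.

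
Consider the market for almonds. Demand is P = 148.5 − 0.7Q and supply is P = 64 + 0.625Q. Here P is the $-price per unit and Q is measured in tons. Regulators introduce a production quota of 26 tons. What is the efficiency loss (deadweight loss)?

$945.28

Competitive equilibrium: 148.5 − 0.7Q = 64 + 0.625Q → Q* = 63.7736, P* = 103.8585.
At Q = 26: demand price = 148.5 − 0.7·26 = 130.3; supply price = 64 + 0.625·26 = 80.25.
ΔQ = 63.7736 − 26 = 37.7736; wedge = 130.3 − 80.25 = 50.05.
Welfare loss = ½ × 37.7736 × 50.05 = $945.28.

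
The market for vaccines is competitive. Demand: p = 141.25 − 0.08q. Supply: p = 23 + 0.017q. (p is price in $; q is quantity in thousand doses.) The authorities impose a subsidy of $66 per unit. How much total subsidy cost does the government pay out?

Competitive equilibrium: 141.25 − 0.08q = 23 + 0.017q → q* = 1219.0722, p* = 43.7242.
The subsidy lowers effective supply by 66: p = 0.017q − 43.
New quantity: 141.25 − 0.08q = 0.017q − 43 → q' = 1899.4845.
Total subsidy cost = 66 × 1899.4845 = $125365.98 thousand.

$125365.98 thousand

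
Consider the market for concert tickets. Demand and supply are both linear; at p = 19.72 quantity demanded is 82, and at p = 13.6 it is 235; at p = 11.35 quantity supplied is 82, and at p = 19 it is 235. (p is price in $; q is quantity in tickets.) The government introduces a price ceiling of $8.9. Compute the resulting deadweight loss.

Demand slope = (13.6 − 19.72)/(235 − 82) = −0.04, so p = 23 − 0.04q.
Supply slope = (19 − 11.35)/(235 − 82) = 0.05, so p = 7.25 + 0.05q.
Competitive equilibrium: 23 − 0.04q = 7.25 + 0.05q → q* = 175, p* = 16.
At the ceiling p = 8.9, quantity supplied = (8.9 − 7.25)/0.05 = 33.
Willingness to pay at q' = 33: 23 − 0.04·33 = 21.68.
Δq = 175 − 33 = 142; wedge = 21.68 − 8.9 = 12.78.
Deadweight loss = ½ × 142 × 12.78 = $907.38.

$907.38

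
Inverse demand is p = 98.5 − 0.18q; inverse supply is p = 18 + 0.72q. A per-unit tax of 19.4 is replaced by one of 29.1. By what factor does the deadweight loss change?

2.25

Competitive equilibrium: 98.5 − 0.18q = 18 + 0.72q → q* = 89.4444, p* = 82.4.
For a per-unit tax t: Δq = t/0.9, so DWL = ½·t·(t/0.9) = t²/1.8.
At t = 19.4: DWL = 209.089. At t = 29.1: DWL = 470.45.
Ratio = (29.1/19.4)² = 2.25.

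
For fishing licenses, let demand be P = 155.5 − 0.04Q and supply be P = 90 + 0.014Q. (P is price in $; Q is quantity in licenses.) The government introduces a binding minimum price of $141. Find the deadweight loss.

$19528.76

Competitive equilibrium: 155.5 − 0.04Q = 90 + 0.014Q → Q* = 1212.963, P* = 106.9815.
At the floor P = 141, quantity demanded = (155.5 − 141)/0.04 = 362.5.
Sellers' marginal cost at Q' = 362.5: 90 + 0.014·362.5 = 95.075.
ΔQ = 1212.963 − 362.5 = 850.463; wedge = 141 − 95.075 = 45.925.
The triangle = ½ × 850.463 × 45.925 = $19528.76.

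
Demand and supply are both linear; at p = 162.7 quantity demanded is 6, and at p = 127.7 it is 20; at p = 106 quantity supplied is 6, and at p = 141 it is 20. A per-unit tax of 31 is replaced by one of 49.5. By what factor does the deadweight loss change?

Demand slope = (127.7 − 162.7)/(20 − 6) = −2.5, so p = 177.7 − 2.5q.
Supply slope = (141 − 106)/(20 − 6) = 2.5, so p = 91 + 2.5q.
Competitive equilibrium: 177.7 − 2.5q = 91 + 2.5q → q* = 17.34, p* = 134.35.
For a per-unit tax t: Δq = t/5, so DWL = ½·t·(t/5) = t²/10.
At t = 31: DWL = 96.1. At t = 49.5: DWL = 245.025.
Ratio = (49.5/31)² = 2.550.

2.550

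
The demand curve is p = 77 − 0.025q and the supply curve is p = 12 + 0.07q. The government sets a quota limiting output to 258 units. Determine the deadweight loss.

8628.63

Competitive equilibrium: 77 − 0.025q = 12 + 0.07q → q* = 684.2105, p* = 59.8947.
At q = 258: demand price = 77 − 0.025·258 = 70.55; supply price = 12 + 0.07·258 = 30.06.
Δq = 684.2105 − 258 = 426.2105; wedge = 70.55 − 30.06 = 40.49.
DWL = ½ × 426.2105 × 40.49 = 8628.63.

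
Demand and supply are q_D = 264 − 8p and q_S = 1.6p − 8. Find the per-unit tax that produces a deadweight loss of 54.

In inverse form: demand p = 33 − 0.125q, supply p = 5 + 0.625q.
Competitive equilibrium: 33 − 0.125q = 5 + 0.625q → q* = 37.3333, p* = 28.3333.
A tax t gives Δq = t/0.75 and wedge t, so DWL = t²/1.5.
t²/1.5 = 54 → t² = 81 → t = 9.

9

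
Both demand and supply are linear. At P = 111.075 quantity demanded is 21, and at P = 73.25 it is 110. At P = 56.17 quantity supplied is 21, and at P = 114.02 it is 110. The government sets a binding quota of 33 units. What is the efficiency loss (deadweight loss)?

820.66

Demand slope = (73.25 − 111.075)/(110 − 21) = −0.425, so P = 120 − 0.425Q.
Supply slope = (114.02 − 56.17)/(110 − 21) = 0.65, so P = 42.52 + 0.65Q.
Competitive equilibrium: 120 − 0.425Q = 42.52 + 0.65Q → Q* = 72.0744, P* = 89.3684.
At Q = 33: demand price = 120 − 0.425·33 = 105.975; supply price = 42.52 + 0.65·33 = 63.97.
ΔQ = 72.0744 − 33 = 39.0744; wedge = 105.975 − 63.97 = 42.005.
DWL = ½ × 39.0744 × 42.005 = 820.66.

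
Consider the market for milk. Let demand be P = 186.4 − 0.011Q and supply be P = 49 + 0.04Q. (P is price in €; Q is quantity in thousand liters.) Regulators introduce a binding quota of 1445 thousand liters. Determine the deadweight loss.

€39787.52 thousand

Competitive equilibrium: 186.4 − 0.011Q = 49 + 0.04Q → Q* = 2694.1176, P* = 156.7647.
At Q = 1445: demand price = 186.4 − 0.011·1445 = 170.505; supply price = 49 + 0.04·1445 = 106.8.
ΔQ = 2694.1176 − 1445 = 1249.1176; wedge = 170.505 − 106.8 = 63.705.
The triangle = ½ × 1249.1176 × 63.705 = €39787.52 thousand.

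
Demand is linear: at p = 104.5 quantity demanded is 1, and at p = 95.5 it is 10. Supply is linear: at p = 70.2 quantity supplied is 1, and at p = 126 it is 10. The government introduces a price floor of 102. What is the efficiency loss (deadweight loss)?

Demand slope = (95.5 − 104.5)/(10 − 1) = −1, so p = 105.5 − q.
Supply slope = (126 − 70.2)/(10 − 1) = 6.2, so p = 64 + 6.2q.
Competitive equilibrium: 105.5 − q = 64 + 6.2q → q* = 5.7639, p* = 99.7361.
At the floor p = 102, quantity demanded = (105.5 − 102)/1 = 3.5.
Sellers' marginal cost at q' = 3.5: 64 + 6.2·3.5 = 85.7.
Δq = 5.7639 − 3.5 = 2.2639; wedge = 102 − 85.7 = 16.3.
Welfare loss = ½ × 2.2639 × 16.3 = 18.45.

18.45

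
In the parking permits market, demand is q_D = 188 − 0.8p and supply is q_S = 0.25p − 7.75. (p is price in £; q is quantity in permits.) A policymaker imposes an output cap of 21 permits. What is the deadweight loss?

In inverse form: demand p = 235 − 1.25q, supply p = 31 + 4q.
Competitive equilibrium: 235 − 1.25q = 31 + 4q → q* = 38.8571, p* = 186.4286.
At q = 21: demand price = 235 − 1.25·21 = 208.75; supply price = 31 + 4·21 = 115.
Δq = 38.8571 − 21 = 17.8571; wedge = 208.75 − 115 = 93.75.
DWL = ½ × 17.8571 × 93.75 = £837.05.

£837.05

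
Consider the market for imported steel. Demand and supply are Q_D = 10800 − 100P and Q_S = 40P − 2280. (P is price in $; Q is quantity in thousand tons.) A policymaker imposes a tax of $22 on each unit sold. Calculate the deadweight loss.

$6914.29 thousand

In inverse form: demand P = 108 − 0.01Q, supply P = 57 + 0.025Q.
Competitive equilibrium: 108 − 0.01Q = 57 + 0.025Q → Q* = 1457.1429, P* = 93.4286.
With the tax, the buyer price exceeds the seller price by 22: (108 − 0.01Q) − (57 + 0.025Q) = 22 → Q' = 828.5714.
ΔQ = 1457.1429 − 828.5714 = 628.5715; the wedge equals the tax, 22.
The triangle = ½ × 628.5715 × 22 = $6914.29 thousand.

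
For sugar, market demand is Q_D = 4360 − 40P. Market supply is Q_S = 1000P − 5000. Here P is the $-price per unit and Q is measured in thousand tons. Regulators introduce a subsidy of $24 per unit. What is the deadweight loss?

$11076.92 thousand

In inverse form: demand P = 109 − 0.025Q, supply P = 5 + 0.001Q.
Competitive equilibrium: 109 − 0.025Q = 5 + 0.001Q → Q* = 4000, P* = 9.
The subsidy lowers effective supply by 24: P = 0.001Q − 19.
New quantity: 109 − 0.025Q = 0.001Q − 19 → Q' = 4923.0769.
Overproduction ΔQ = 4923.0769 − 4000 = 923.0769; wedge = subsidy = 24.
Deadweight loss = ½ × 923.0769 × 24 = $11076.92 thousand.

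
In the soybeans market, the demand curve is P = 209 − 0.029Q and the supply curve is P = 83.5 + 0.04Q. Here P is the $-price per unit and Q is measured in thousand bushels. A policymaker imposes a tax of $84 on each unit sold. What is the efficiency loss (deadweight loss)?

$51130.43 thousand

Competitive equilibrium: 209 − 0.029Q = 83.5 + 0.04Q → Q* = 1818.8406, P* = 156.2536.
With the tax, the buyer price exceeds the seller price by 84: (209 − 0.029Q) − (83.5 + 0.04Q) = 84 → Q' = 601.4493.
ΔQ = 1818.8406 − 601.4493 = 1217.3913; the wedge equals the tax, 84.
DWL = ½ × 1217.3913 × 84 = $51130.43 thousand.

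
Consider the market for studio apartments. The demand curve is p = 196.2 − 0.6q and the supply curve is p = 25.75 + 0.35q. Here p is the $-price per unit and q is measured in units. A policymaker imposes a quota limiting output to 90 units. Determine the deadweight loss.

$3798.16

Competitive equilibrium: 196.2 − 0.6q = 25.75 + 0.35q → q* = 179.4211, p* = 88.5474.
At q = 90: demand price = 196.2 − 0.6·90 = 142.2; supply price = 25.75 + 0.35·90 = 57.25.
Δq = 179.4211 − 90 = 89.4211; wedge = 142.2 − 57.25 = 84.95.
DWL = ½ × 89.4211 × 84.95 = $3798.16.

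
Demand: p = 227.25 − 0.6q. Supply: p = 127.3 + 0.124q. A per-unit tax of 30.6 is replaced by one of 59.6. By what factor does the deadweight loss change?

3.794

Competitive equilibrium: 227.25 − 0.6q = 127.3 + 0.124q → q* = 138.0525, p* = 144.4185.
For a per-unit tax t: Δq = t/0.724, so DWL = ½·t·(t/0.724) = t²/1.448.
At t = 30.6: DWL = 646.657. At t = 59.6: DWL = 2453.149.
Ratio = (59.6/30.6)² = 3.794.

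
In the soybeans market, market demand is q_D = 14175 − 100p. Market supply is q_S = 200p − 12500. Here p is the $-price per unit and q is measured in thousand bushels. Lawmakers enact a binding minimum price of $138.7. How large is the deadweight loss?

In inverse form: demand p = 141.75 − 0.01q, supply p = 62.5 + 0.005q.
Competitive equilibrium: 141.75 − 0.01q = 62.5 + 0.005q → q* = 5283.3333, p* = 88.9167.
At the floor p = 138.7, quantity demanded = (141.75 − 138.7)/0.01 = 305.
Sellers' marginal cost at q' = 305: 62.5 + 0.005·305 = 64.025.
Δq = 5283.3333 − 305 = 4978.3333; wedge = 138.7 − 64.025 = 74.675.
DWL = ½ × 4978.3333 × 74.675 = $185878.52 thousand.

$185878.52 thousand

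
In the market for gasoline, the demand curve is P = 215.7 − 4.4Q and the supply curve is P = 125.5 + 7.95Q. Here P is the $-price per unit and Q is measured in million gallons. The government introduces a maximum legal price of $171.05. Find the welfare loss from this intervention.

Competitive equilibrium: 215.7 − 4.4Q = 125.5 + 7.95Q → Q* = 7.3036, P* = 183.564.
At the ceiling P = 171.05, quantity supplied = (171.05 − 125.5)/7.95 = 5.7296.
Willingness to pay at Q' = 5.7296: 215.7 − 4.4·5.7296 = 190.4898.
ΔQ = 7.3036 − 5.7296 = 1.574; wedge = 190.4898 − 171.05 = 19.4398.
The triangle = ½ × 1.574 × 19.4398 = $15.30 million.

$15.30 million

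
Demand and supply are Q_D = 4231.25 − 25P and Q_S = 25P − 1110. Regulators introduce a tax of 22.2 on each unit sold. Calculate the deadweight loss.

In inverse form: demand P = 169.25 − 0.04Q, supply P = 44.4 + 0.04Q.
Competitive equilibrium: 169.25 − 0.04Q = 44.4 + 0.04Q → Q* = 1560.625, P* = 106.825.
With the tax, the buyer price exceeds the seller price by 22.2: (169.25 − 0.04Q) − (44.4 + 0.04Q) = 22.2 → Q' = 1283.125.
ΔQ = 1560.625 − 1283.125 = 277.5; the wedge equals the tax, 22.2.
The triangle = ½ × 277.5 × 22.2 = 3080.25.

3080.25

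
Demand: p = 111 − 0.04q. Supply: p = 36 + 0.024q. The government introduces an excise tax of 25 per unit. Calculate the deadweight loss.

4882.81

Competitive equilibrium: 111 − 0.04q = 36 + 0.024q → q* = 1171.875, p* = 64.125.
With the tax, the buyer price exceeds the seller price by 25: (111 − 0.04q) − (36 + 0.024q) = 25 → q' = 781.25.
Δq = 1171.875 − 781.25 = 390.625; the wedge equals the tax, 25.
Welfare loss = ½ × 390.625 × 25 = 4882.81.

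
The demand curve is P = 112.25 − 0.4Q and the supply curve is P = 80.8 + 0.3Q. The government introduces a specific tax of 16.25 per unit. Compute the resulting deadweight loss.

188.62

Competitive equilibrium: 112.25 − 0.4Q = 80.8 + 0.3Q → Q* = 44.9286, P* = 94.2786.
With the tax, the buyer price exceeds the seller price by 16.25: (112.25 − 0.4Q) − (80.8 + 0.3Q) = 16.25 → Q' = 21.7143.
ΔQ = 44.9286 − 21.7143 = 23.2143; the wedge equals the tax, 16.25.
Welfare loss = ½ × 23.2143 × 16.25 = 188.62.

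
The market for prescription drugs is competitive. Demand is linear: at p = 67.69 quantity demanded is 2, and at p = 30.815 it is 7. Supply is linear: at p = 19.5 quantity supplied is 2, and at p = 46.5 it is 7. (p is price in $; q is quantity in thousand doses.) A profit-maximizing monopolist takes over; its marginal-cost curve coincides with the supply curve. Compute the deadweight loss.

$28.51 thousand

Demand slope = (30.815 − 67.69)/(7 − 2) = −7.375, so p = 82.44 − 7.375q.
Supply slope = (46.5 − 19.5)/(7 − 2) = 5.4, so p = 8.7 + 5.4q.
Competitive equilibrium: 82.44 − 7.375q = 8.7 + 5.4q → q* = 5.7722, p* = 39.8699.
Marginal revenue: MR = 82.44 − 14.75q. Set MR = MC: 82.44 − 14.75q = 8.7 + 5.4q → q_m = 3.6596.
Price p_m = 82.44 − 7.375·3.6596 = 55.4505; MC(q_m) = 8.7 + 5.4·3.6596 = 28.4618.
Competitive q* = 5.7722, so Δq = 2.1126; wedge = 55.4505 − 28.4618 = 26.9887.
Welfare loss = ½ × 2.1126 × 26.9887 = $28.51 thousand.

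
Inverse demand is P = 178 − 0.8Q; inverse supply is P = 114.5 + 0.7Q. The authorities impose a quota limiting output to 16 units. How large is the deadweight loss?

520.08

Competitive equilibrium: 178 − 0.8Q = 114.5 + 0.7Q → Q* = 42.3333, P* = 144.1333.
At Q = 16: demand price = 178 − 0.8·16 = 165.2; supply price = 114.5 + 0.7·16 = 125.7.
ΔQ = 42.3333 − 16 = 26.3333; wedge = 165.2 − 125.7 = 39.5.
The triangle = ½ × 26.3333 × 39.5 = 520.08.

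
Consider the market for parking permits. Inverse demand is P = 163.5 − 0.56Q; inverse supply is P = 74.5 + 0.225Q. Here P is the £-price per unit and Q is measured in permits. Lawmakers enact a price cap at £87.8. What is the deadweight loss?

Competitive equilibrium: 163.5 − 0.56Q = 74.5 + 0.225Q → Q* = 113.3758, P* = 100.0096.
At the ceiling P = 87.8, quantity supplied = (87.8 − 74.5)/0.225 = 59.1111.
Willingness to pay at Q' = 59.1111: 163.5 − 0.56·59.1111 = 130.3978.
ΔQ = 113.3758 − 59.1111 = 54.2647; wedge = 130.3978 − 87.8 = 42.5978.
Deadweight loss = ½ × 54.2647 × 42.5978 = £1155.78.

£1155.78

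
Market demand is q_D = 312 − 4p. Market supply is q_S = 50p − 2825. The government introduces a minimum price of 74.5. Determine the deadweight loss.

581.48

In inverse form: demand p = 78 − 0.25q, supply p = 56.5 + 0.02q.
Competitive equilibrium: 78 − 0.25q = 56.5 + 0.02q → q* = 79.6296, p* = 58.0926.
At the floor p = 74.5, quantity demanded = (78 − 74.5)/0.25 = 14.
Sellers' marginal cost at q' = 14: 56.5 + 0.02·14 = 56.78.
Δq = 79.6296 − 14 = 65.6296; wedge = 74.5 − 56.78 = 17.72.
DWL = ½ × 65.6296 × 17.72 = 581.48.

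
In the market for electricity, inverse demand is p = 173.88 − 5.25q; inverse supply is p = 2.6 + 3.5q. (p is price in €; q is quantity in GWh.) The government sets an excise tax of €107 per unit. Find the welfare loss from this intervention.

Competitive equilibrium: 173.88 − 5.25q = 2.6 + 3.5q → q* = 19.5749, p* = 71.112.
With the tax, the buyer price exceeds the seller price by 107: (173.88 − 5.25q) − (2.6 + 3.5q) = 107 → q' = 7.3463.
Δq = 19.5749 − 7.3463 = 12.2286; the wedge equals the tax, 107.
Deadweight loss = ½ × 12.2286 × 107 = €654.23.

€654.23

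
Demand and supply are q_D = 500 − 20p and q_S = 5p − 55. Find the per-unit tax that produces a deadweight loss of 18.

3

In inverse form: demand p = 25 − 0.05q, supply p = 11 + 0.2q.
Competitive equilibrium: 25 − 0.05q = 11 + 0.2q → q* = 56, p* = 22.2.
A tax t gives Δq = t/0.25 and wedge t, so DWL = t²/0.5.
t²/0.5 = 18 → t² = 9 → t = 3.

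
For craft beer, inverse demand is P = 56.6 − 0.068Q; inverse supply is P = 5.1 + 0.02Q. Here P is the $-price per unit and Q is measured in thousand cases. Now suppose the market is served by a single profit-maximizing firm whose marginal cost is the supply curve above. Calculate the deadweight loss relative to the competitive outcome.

$2863.32 thousand

Competitive equilibrium: 56.6 − 0.068Q = 5.1 + 0.02Q → Q* = 585.2273, P* = 16.8045.
Marginal revenue: MR = 56.6 − 0.136Q. Set MR = MC: 56.6 − 0.136Q = 5.1 + 0.02Q → Q_m = 330.1282.
Price P_m = 56.6 − 0.068·330.1282 = 34.1513; MC(Q_m) = 5.1 + 0.02·330.1282 = 11.7026.
Competitive Q* = 585.2273, so ΔQ = 255.0991; wedge = 34.1513 − 11.7026 = 22.4487.
DWL = ½ × 255.0991 × 22.4487 = $2863.32 thousand.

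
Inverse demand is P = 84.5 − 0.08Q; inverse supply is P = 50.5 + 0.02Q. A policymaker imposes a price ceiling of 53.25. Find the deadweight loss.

Competitive equilibrium: 84.5 − 0.08Q = 50.5 + 0.02Q → Q* = 340, P* = 57.3.
At the ceiling P = 53.25, quantity supplied = (53.25 − 50.5)/0.02 = 137.5.
Willingness to pay at Q' = 137.5: 84.5 − 0.08·137.5 = 73.5.
ΔQ = 340 − 137.5 = 202.5; wedge = 73.5 − 53.25 = 20.25.
The triangle = ½ × 202.5 × 20.25 = 2050.31.

2050.31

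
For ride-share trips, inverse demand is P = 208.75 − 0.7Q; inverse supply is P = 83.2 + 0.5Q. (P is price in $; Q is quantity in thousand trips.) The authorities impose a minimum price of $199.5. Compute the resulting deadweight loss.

$5013.55 thousand

Competitive equilibrium: 208.75 − 0.7Q = 83.2 + 0.5Q → Q* = 104.625, P* = 135.5125.
At the floor P = 199.5, quantity demanded = (208.75 − 199.5)/0.7 = 13.2143.
Sellers' marginal cost at Q' = 13.2143: 83.2 + 0.5·13.2143 = 89.8072.
ΔQ = 104.625 − 13.2143 = 91.4107; wedge = 199.5 − 89.8072 = 109.6928.
Welfare loss = ½ × 91.4107 × 109.6928 = $5013.55 thousand.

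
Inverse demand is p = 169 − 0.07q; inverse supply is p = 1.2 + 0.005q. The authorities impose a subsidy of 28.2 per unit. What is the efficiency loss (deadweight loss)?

Competitive equilibrium: 169 − 0.07q = 1.2 + 0.005q → q* = 2237.3333, p* = 12.3867.
The subsidy lowers effective supply by 28.2: p = 0.005q − 27.
New quantity: 169 − 0.07q = 0.005q − 27 → q' = 2613.3333.
Overproduction Δq = 2613.3333 − 2237.3333 = 376; wedge = subsidy = 28.2.
The triangle = ½ × 376 × 28.2 = 5301.60.

5301.60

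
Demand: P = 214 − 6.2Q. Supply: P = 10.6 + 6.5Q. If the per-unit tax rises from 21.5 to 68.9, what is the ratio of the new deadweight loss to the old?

10.270

Competitive equilibrium: 214 − 6.2Q = 10.6 + 6.5Q → Q* = 16.0157, P* = 114.7024.
For a per-unit tax t: ΔQ = t/12.7, so DWL = ½·t·(t/12.7) = t²/25.4.
At t = 21.5: DWL = 18.199. At t = 68.9: DWL = 186.898.
Ratio = (68.9/21.5)² = 10.270.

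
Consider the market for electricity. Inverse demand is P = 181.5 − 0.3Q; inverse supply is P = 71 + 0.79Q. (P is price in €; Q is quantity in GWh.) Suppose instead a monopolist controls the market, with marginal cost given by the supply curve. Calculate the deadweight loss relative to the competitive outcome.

Competitive equilibrium: 181.5 − 0.3Q = 71 + 0.79Q → Q* = 101.3761, P* = 151.0872.
Marginal revenue: MR = 181.5 − 0.6Q. Set MR = MC: 181.5 − 0.6Q = 71 + 0.79Q → Q_m = 79.4964.
Price P_m = 181.5 − 0.3·79.4964 = 157.6511; MC(Q_m) = 71 + 0.79·79.4964 = 133.8022.
Competitive Q* = 101.3761, so ΔQ = 21.8797; wedge = 157.6511 − 133.8022 = 23.8489.
Deadweight loss = ½ × 21.8797 × 23.8489 = €260.90.

€260.90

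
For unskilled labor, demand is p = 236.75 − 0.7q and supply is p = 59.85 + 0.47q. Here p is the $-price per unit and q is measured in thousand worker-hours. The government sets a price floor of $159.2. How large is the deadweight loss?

$955.33 thousand

Competitive equilibrium: 236.75 − 0.7q = 59.85 + 0.47q → q* = 151.1966, p* = 130.9124.
At the floor p = 159.2, quantity demanded = (236.75 − 159.2)/0.7 = 110.7857.
Sellers' marginal cost at q' = 110.7857: 59.85 + 0.47·110.7857 = 111.9193.
Δq = 151.1966 − 110.7857 = 40.4109; wedge = 159.2 − 111.9193 = 47.2807.
DWL = ½ × 40.4109 × 47.2807 = $955.33 thousand.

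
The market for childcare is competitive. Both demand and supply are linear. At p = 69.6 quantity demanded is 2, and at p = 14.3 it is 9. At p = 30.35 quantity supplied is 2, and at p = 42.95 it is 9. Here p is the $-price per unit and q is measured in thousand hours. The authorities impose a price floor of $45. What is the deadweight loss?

$4.22 thousand

Demand slope = (14.3 − 69.6)/(9 − 2) = −7.9, so p = 85.4 − 7.9q.
Supply slope = (42.95 − 30.35)/(9 − 2) = 1.8, so p = 26.75 + 1.8q.
Competitive equilibrium: 85.4 − 7.9q = 26.75 + 1.8q → q* = 6.0464, p* = 37.6335.
At the floor p = 45, quantity demanded = (85.4 − 45)/7.9 = 5.1139.
Sellers' marginal cost at q' = 5.1139: 26.75 + 1.8·5.1139 = 35.955.
Δq = 6.0464 − 5.1139 = 0.9325; wedge = 45 − 35.955 = 9.045.
Deadweight loss = ½ × 0.9325 × 9.045 = $4.22 thousand.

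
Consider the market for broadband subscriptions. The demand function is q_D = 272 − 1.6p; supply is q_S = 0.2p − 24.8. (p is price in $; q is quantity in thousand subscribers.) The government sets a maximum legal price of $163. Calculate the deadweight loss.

$0.40 thousand

In inverse form: demand p = 170 − 0.625q, supply p = 124 + 5q.
Competitive equilibrium: 170 − 0.625q = 124 + 5q → q* = 8.1778, p* = 164.8889.
At the ceiling p = 163, quantity supplied = (163 − 124)/5 = 7.8.
Willingness to pay at q' = 7.8: 170 − 0.625·7.8 = 165.125.
Δq = 8.1778 − 7.8 = 0.3778; wedge = 165.125 − 163 = 2.125.
Deadweight loss = ½ × 0.3778 × 2.125 = $0.40 thousand.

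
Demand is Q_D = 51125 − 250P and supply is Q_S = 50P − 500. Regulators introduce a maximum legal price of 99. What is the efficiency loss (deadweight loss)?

In inverse form: demand P = 204.5 − 0.004Q, supply P = 10 + 0.02Q.
Competitive equilibrium: 204.5 − 0.004Q = 10 + 0.02Q → Q* = 8104.1667, P* = 172.0833.
At the ceiling P = 99, quantity supplied = (99 − 10)/0.02 = 4450.
Willingness to pay at Q' = 4450: 204.5 − 0.004·4450 = 186.7.
ΔQ = 8104.1667 − 4450 = 3654.1667; wedge = 186.7 − 99 = 87.7.
DWL = ½ × 3654.1667 × 87.7 = 160235.21.

160235.21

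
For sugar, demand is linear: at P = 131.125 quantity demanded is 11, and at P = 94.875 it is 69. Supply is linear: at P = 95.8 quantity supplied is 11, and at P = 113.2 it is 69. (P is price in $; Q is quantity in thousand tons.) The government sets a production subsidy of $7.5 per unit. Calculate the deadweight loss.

Demand slope = (94.875 − 131.125)/(69 − 11) = −0.625, so P = 138 − 0.625Q.
Supply slope = (113.2 − 95.8)/(69 − 11) = 0.3, so P = 92.5 + 0.3Q.
Competitive equilibrium: 138 − 0.625Q = 92.5 + 0.3Q → Q* = 49.1892, P* = 107.2568.
The subsidy lowers effective supply by 7.5: P = 85 + 0.3Q.
New quantity: 138 − 0.625Q = 85 + 0.3Q → Q' = 57.2973.
Overproduction ΔQ = 57.2973 − 49.1892 = 8.1081; wedge = subsidy = 7.5.
DWL = ½ × 8.1081 × 7.5 = $30.41 thousand.

$30.41 thousand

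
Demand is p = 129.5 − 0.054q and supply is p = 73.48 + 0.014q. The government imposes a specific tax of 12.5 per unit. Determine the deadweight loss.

1148.90

Competitive equilibrium: 129.5 − 0.054q = 73.48 + 0.014q → q* = 823.8235, p* = 85.0135.
With the tax, the buyer price exceeds the seller price by 12.5: (129.5 − 0.054q) − (73.48 + 0.014q) = 12.5 → q' = 640.
Δq = 823.8235 − 640 = 183.8235; the wedge equals the tax, 12.5.
DWL = ½ × 183.8235 × 12.5 = 1148.90.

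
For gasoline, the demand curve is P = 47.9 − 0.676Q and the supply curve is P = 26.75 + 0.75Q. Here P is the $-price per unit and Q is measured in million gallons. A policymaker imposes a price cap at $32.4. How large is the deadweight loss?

$37.98 million

Competitive equilibrium: 47.9 − 0.676Q = 26.75 + 0.75Q → Q* = 14.8317, P* = 37.8738.
At the ceiling P = 32.4, quantity supplied = (32.4 − 26.75)/0.75 = 7.5333.
Willingness to pay at Q' = 7.5333: 47.9 − 0.676·7.5333 = 42.8075.
ΔQ = 14.8317 − 7.5333 = 7.2984; wedge = 42.8075 − 32.4 = 10.4075.
Welfare loss = ½ × 7.2984 × 10.4075 = $37.98 million.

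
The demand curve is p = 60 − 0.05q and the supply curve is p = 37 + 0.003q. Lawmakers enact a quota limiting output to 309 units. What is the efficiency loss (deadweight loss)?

Competitive equilibrium: 60 − 0.05q = 37 + 0.003q → q* = 433.9623, p* = 38.3019.
At q = 309: demand price = 60 − 0.05·309 = 44.55; supply price = 37 + 0.003·309 = 37.927.
Δq = 433.9623 − 309 = 124.9623; wedge = 44.55 − 37.927 = 6.623.
The triangle = ½ × 124.9623 × 6.623 = 413.81.

413.81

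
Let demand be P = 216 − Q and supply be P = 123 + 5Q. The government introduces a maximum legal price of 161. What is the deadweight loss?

187.23

Competitive equilibrium: 216 − Q = 123 + 5Q → Q* = 15.5, P* = 200.5.
At the ceiling P = 161, quantity supplied = (161 − 123)/5 = 7.6.
Willingness to pay at Q' = 7.6: 216 − 1·7.6 = 208.4.
ΔQ = 15.5 − 7.6 = 7.9; wedge = 208.4 − 161 = 47.4.
Deadweight loss = ½ × 7.9 × 47.4 = 187.23.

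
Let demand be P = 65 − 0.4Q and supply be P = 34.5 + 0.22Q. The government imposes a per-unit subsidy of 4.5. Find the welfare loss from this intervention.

16.33

Competitive equilibrium: 65 − 0.4Q = 34.5 + 0.22Q → Q* = 49.1935, P* = 45.3226.
The subsidy lowers effective supply by 4.5: P = 30 + 0.22Q.
New quantity: 65 − 0.4Q = 30 + 0.22Q → Q' = 56.4516.
Overproduction ΔQ = 56.4516 − 49.1935 = 7.2581; wedge = subsidy = 4.5.
Deadweight loss = ½ × 7.2581 × 4.5 = 16.33.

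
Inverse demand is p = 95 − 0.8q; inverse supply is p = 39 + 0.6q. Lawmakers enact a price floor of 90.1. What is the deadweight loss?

Competitive equilibrium: 95 − 0.8q = 39 + 0.6q → q* = 40, p* = 63.
At the floor p = 90.1, quantity demanded = (95 − 90.1)/0.8 = 6.125.
Sellers' marginal cost at q' = 6.125: 39 + 0.6·6.125 = 42.675.
Δq = 40 − 6.125 = 33.875; wedge = 90.1 − 42.675 = 47.425.
The triangle = ½ × 33.875 × 47.425 = 803.26.

803.26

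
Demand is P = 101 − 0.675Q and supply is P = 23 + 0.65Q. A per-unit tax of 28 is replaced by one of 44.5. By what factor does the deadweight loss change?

Competitive equilibrium: 101 − 0.675Q = 23 + 0.65Q → Q* = 58.8679, P* = 61.2642.
For a per-unit tax t: ΔQ = t/1.325, so DWL = ½·t·(t/1.325) = t²/2.65.
At t = 28: DWL = 295.849. At t = 44.5: DWL = 747.264.
Ratio = (44.5/28)² = 2.526.

2.526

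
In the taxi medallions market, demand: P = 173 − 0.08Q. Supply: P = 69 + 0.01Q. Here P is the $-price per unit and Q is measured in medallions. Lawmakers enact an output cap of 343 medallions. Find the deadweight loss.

$29711.09

Competitive equilibrium: 173 − 0.08Q = 69 + 0.01Q → Q* = 1155.55556, P* = 80.55556.
At Q = 343: demand price = 173 − 0.08·343 = 145.56; supply price = 69 + 0.01·343 = 72.43.
ΔQ = 1155.55556 − 343 = 812.55556; wedge = 145.56 − 72.43 = 73.13.
Deadweight loss = ½ × 812.55556 × 73.13 = $29711.09.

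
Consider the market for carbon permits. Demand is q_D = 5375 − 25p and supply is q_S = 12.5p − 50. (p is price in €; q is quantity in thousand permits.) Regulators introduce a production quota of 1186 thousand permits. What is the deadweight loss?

€19653.93 thousand

In inverse form: demand p = 215 − 0.04q, supply p = 4 + 0.08q.
Competitive equilibrium: 215 − 0.04q = 4 + 0.08q → q* = 1758.3333, p* = 144.6667.
At q = 1186: demand price = 215 − 0.04·1186 = 167.56; supply price = 4 + 0.08·1186 = 98.88.
Δq = 1758.3333 − 1186 = 572.3333; wedge = 167.56 − 98.88 = 68.68.
Welfare loss = ½ × 572.3333 × 68.68 = €19653.93 thousand.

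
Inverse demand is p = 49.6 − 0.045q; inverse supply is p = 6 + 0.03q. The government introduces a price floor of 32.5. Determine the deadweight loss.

1520.07

Competitive equilibrium: 49.6 − 0.045q = 6 + 0.03q → q* = 581.3333, p* = 23.44.
At the floor p = 32.5, quantity demanded = (49.6 − 32.5)/0.045 = 380.
Sellers' marginal cost at q' = 380: 6 + 0.03·380 = 17.4.
Δq = 581.3333 − 380 = 201.3333; wedge = 32.5 − 17.4 = 15.1.
Deadweight loss = ½ × 201.3333 × 15.1 = 1520.07.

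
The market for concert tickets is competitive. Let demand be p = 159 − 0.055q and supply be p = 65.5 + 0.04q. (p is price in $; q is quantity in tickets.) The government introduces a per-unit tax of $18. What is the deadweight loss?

Competitive equilibrium: 159 − 0.055q = 65.5 + 0.04q → q* = 984.2105, p* = 104.8684.
With the tax, the buyer price exceeds the seller price by 18: (159 − 0.055q) − (65.5 + 0.04q) = 18 → q' = 794.7368.
Δq = 984.2105 − 794.7368 = 189.4737; the wedge equals the tax, 18.
DWL = ½ × 189.4737 × 18 = $1705.26.

$1705.26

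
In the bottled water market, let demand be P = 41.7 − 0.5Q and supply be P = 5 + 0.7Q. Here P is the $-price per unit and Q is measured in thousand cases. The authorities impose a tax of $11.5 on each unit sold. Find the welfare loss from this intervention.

Competitive equilibrium: 41.7 − 0.5Q = 5 + 0.7Q → Q* = 30.5833, P* = 26.4083.
With the tax, the buyer price exceeds the seller price by 11.5: (41.7 − 0.5Q) − (5 + 0.7Q) = 11.5 → Q' = 21.
ΔQ = 30.5833 − 21 = 9.5833; the wedge equals the tax, 11.5.
Welfare loss = ½ × 9.5833 × 11.5 = $55.10 thousand.

$55.10 thousand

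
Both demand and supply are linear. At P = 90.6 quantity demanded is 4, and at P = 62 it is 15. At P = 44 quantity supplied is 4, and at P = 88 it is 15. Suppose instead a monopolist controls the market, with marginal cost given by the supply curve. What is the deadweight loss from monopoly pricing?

32.24

Demand slope = (62 − 90.6)/(15 − 4) = −2.6, so P = 101 − 2.6Q.
Supply slope = (88 − 44)/(15 − 4) = 4, so P = 28 + 4Q.
Competitive equilibrium: 101 − 2.6Q = 28 + 4Q → Q* = 11.0606, P* = 72.2424.
Marginal revenue: MR = 101 − 5.2Q. Set MR = MC: 101 − 5.2Q = 28 + 4Q → Q_m = 7.9348.
Price P_m = 101 − 2.6·7.9348 = 80.3695; MC(Q_m) = 28 + 4·7.9348 = 59.7392.
Competitive Q* = 11.0606, so ΔQ = 3.1258; wedge = 80.3695 − 59.7392 = 20.6303.
Welfare loss = ½ × 3.1258 × 20.6303 = 32.24.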